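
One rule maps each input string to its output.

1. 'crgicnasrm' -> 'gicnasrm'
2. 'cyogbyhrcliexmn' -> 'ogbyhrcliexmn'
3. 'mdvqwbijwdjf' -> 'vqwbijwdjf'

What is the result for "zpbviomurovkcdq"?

What's happening: delete the first 2 characters.
On "zpbviomurovkcdq" that produces "bviomurovkcdq".

bviomurovkcdq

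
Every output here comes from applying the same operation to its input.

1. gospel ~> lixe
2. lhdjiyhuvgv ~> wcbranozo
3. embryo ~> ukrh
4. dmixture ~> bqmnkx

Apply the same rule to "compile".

What's happening: delete the first 2 characters, then shift every letter 7 places backward in the alphabet (wrapping around).
"compile" → "mpile" → "fibex".

fibex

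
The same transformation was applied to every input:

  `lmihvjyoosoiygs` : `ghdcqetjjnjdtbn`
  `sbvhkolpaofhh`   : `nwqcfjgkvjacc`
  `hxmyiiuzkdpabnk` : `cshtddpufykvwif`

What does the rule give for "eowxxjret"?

Rule — shift every letter 5 places backward in the alphabet (wrapping around).
For "eowxxjret" the result is "zjrssemzo".

zjrssemzo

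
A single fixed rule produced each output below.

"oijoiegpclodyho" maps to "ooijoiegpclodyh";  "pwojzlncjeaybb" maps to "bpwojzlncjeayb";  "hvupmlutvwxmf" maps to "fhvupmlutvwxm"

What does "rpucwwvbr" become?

What's happening: move the last character to the front.
"rpucwwvbr" → "rrpucwwvb".

rrpucwwvb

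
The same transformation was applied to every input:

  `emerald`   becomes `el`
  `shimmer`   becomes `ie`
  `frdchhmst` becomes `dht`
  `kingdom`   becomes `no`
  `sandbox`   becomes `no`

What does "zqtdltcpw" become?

ttw

Looking at the pairs, the operation is to keep one character in every 3, starting at position 3 (positions 3rd, 6th, 9th, ...).
So "zqtdltcpw" becomes "ttw".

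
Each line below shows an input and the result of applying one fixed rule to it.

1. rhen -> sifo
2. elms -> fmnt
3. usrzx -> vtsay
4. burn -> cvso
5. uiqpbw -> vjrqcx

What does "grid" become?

Looking at the pairs, the operation is to shift every letter 1 place forward in the alphabet (wrapping around).
So "grid" becomes "hsje".

hsje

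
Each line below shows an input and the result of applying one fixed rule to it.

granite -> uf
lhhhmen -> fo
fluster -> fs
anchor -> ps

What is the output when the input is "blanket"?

fu

The rule is to shift every letter 1 place forward in the alphabet (wrapping around), then keep only the last 2 characters.
On "blanket": the first step gives "cmbolfu", and the second then gives "fu".
(Check on "anchor": → "bodips" → "ps" ✓)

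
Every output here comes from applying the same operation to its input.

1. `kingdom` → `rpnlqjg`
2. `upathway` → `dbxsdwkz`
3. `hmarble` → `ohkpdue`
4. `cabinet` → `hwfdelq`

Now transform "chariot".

rwfkdul

The transformation: move the last 2 characters to the front (rotate right by 2), then shift every letter 3 places forward in the alphabet (wrapping around).
Working it through for "chariot": intermediate "otchari", final "rwfkdul".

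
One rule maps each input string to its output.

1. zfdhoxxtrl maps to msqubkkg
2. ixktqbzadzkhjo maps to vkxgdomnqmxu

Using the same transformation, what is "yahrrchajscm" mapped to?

In each case the input is transformed by: delete the last 2 characters, then shift every letter 13 places forward in the alphabet (wrapping around) — i.e. ROT13.
"yahrrchajscm" → "yahrrchajs" → "lnueepunwf".

lnueepunwf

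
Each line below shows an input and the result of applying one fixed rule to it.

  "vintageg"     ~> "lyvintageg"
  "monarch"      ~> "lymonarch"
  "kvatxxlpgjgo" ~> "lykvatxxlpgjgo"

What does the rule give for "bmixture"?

What's happening: prepend "ly".
"bmixture" → "lybmixture".

lybmixture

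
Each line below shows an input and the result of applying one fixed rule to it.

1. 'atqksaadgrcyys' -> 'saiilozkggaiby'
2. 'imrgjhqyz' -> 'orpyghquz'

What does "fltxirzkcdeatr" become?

The transformation: move the first 3 characters to the end (rotate left by 3), then shift every letter 8 places forward in the alphabet (wrapping around).
On "fltxirzkcdeatr": the first step gives "xirzkcdeatrflt", and the second then gives "fqzhsklmibzntb".

fqzhsklmibzntb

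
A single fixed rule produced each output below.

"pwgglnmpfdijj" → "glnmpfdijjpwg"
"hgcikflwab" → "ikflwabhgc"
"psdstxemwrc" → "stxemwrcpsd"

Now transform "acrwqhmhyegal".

wqhmhyegalacr

The rule is to move the first 3 characters to the end (rotate left by 3).
Applying that to "acrwqhmhyegal" gives "wqhmhyegalacr".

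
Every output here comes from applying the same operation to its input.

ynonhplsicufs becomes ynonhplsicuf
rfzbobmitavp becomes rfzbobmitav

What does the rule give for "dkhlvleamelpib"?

The transformation: delete the last character.
Doing the same to "dkhlvleamelpib": "dkhlvleamelpi".

dkhlvleamelpi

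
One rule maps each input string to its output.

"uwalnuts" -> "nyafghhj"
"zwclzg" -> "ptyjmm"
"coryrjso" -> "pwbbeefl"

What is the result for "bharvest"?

noruefgi

The pattern: sort the characters into alphabetical order, then shift every letter 13 places forward in the alphabet (wrapping around) — i.e. ROT13.
Applying both steps to "bharvest": "abehrstv", then "noruefgi".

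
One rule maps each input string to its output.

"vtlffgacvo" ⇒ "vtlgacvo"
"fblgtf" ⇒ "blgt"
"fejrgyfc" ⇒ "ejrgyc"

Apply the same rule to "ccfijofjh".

Looking at the pairs, the operation is to remove every "f".
"ccfijofjh" → "ccijojh".

ccijojh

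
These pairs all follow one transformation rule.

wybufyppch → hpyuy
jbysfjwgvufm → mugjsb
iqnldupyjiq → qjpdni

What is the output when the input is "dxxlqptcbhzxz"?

zzbtqxd

In each case the input is transformed by: reverse the string, then keep every other character starting from the first (positions 1st, 3rd, 5th, ...).
On "dxxlqptcbhzxz": the first step gives "zxzhbctpqlxxd", and the second then gives "zzbtqxd".
(Check on "wybufyppch": → "hcppyfubyw" → "hpyuy" ✓)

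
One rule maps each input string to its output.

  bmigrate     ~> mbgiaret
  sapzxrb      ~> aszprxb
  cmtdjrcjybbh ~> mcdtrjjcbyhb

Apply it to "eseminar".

semenira

In each case the input is transformed by: swap each adjacent pair of characters (1↔2, 3↔4, ...).
On "eseminar" that produces "semenira".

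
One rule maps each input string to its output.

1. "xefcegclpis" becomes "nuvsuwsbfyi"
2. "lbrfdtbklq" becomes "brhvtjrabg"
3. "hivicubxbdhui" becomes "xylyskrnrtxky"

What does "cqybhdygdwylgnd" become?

sgorxtowtmobwdt

The rule is to shift every letter 10 places backward in the alphabet (wrapping around).
Applying that to "cqybhdygdwylgnd" gives "sgorxtowtmobwdt".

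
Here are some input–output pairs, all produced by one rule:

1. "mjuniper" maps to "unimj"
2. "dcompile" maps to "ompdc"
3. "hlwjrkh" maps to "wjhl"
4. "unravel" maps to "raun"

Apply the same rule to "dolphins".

The rule is to delete the last 3 characters, then move the first 2 characters to the end (rotate left by 2).
"dolphins" → "dolph" → "lphdo".

lphdo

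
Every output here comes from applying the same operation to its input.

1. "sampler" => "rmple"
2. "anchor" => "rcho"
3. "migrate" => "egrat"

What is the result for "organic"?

In each case the input is transformed by: delete the first 2 characters, then move the last character to the front.
"organic" → "ganic" → "cgani".

cgani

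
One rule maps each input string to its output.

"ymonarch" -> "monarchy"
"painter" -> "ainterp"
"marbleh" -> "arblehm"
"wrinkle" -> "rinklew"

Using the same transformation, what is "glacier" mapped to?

lacierg

The rule is to move the first character to the end.
"glacier" → "lacierg".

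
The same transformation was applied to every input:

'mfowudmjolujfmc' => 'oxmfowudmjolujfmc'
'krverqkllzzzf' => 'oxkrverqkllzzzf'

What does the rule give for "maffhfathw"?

The pattern: prepend "ox".
Applying that to "maffhfathw" gives "oxmaffhfathw".

oxmaffhfathw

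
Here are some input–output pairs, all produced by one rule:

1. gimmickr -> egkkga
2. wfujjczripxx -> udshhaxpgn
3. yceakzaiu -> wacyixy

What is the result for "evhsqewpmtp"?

ctfqocunk

In each case the input is transformed by: delete the last 2 characters, then shift every letter 2 places backward in the alphabet (wrapping around).
For "evhsqewpmtp", step one produces "evhsqewpm"; step two turns that into "ctfqocunk".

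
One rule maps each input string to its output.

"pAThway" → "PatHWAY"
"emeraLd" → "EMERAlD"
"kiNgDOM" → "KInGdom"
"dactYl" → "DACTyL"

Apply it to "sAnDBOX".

SaNdbox

Each output is the input with this applied: flip the case of every letter.
So "sAnDBOX" becomes "SaNdbox".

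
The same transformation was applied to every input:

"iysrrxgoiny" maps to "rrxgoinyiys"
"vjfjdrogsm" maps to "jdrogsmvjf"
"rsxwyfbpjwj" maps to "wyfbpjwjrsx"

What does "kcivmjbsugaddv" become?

The transformation: move the first 3 characters to the end (rotate left by 3).
So "kcivmjbsugaddv" becomes "vmjbsugaddvkci".

vmjbsugaddvkci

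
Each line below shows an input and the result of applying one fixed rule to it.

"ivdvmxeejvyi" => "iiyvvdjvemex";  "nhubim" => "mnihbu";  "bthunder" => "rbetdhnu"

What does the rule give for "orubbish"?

Each output is the input with this applied: reverse the string, then take characters alternately from the front and the back (1st, last, 2nd, 2nd-last, ...).
On "orubbish": the first step gives "hsibburo", and the second then gives "hosriubb".

hosriubb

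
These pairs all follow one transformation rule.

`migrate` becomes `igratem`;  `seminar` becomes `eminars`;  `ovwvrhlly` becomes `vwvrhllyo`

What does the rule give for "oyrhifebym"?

yrhifebymo

The transformation: move the first character to the end.
For "oyrhifebym" the result is "yrhifebymo".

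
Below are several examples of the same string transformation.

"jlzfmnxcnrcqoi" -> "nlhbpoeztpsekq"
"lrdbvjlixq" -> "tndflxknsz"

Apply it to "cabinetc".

Rule — shift every letter 2 places forward in the alphabet (wrapping around), then swap each adjacent pair of characters (1↔2, 3↔4, ...).
For "cabinetc" the result is "cekdgpev".

cekdgpev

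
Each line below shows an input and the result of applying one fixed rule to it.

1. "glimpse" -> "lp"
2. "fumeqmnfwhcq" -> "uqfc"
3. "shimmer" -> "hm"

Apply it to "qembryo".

er

What's happening: keep one character in every 3, starting at position 2 (positions 2nd, 5th, 8th, ...).
Applying that to "qembryo" gives "er".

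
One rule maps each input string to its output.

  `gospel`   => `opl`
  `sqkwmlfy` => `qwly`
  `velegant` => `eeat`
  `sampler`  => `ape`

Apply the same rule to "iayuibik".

The transformation: keep every other character starting from the second (positions 2nd, 4th, 6th, ...).
On "iayuibik" that produces "aubk".

aubk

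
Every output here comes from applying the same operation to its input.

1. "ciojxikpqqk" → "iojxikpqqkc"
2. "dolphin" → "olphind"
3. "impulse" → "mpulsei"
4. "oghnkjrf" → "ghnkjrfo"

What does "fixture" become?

ixturef

What's happening: move the first character to the end.
So "fixture" becomes "ixturef".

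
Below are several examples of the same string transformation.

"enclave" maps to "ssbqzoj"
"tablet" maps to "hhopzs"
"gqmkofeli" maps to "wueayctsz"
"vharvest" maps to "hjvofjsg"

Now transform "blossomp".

dpzcggca

In each case the input is transformed by: shift every letter 12 places backward in the alphabet (wrapping around), then move the last character to the front.
For "blossomp" the result is "dpzcggca".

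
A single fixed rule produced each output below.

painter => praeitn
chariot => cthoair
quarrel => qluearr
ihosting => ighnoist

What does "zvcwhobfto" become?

The transformation: take characters alternately from the front and the back (1st, last, 2nd, 2nd-last, ...).
"zvcwhobfto" → "zovtcfwbho".

zovtcfwbho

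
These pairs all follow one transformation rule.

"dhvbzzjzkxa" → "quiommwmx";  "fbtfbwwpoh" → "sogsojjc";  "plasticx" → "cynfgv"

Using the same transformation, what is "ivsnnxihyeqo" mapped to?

Rule — delete the last 2 characters, then shift every letter 13 places forward in the alphabet (wrapping around) — i.e. ROT13.
Starting from "ivsnnxihyeqo": after the first operation, "ivsnnxihye"; after the second, "vifaakvulr".

vifaakvulr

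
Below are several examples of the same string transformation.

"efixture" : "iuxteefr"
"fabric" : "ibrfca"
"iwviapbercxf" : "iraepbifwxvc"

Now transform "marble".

Looking at the pairs, the operation is to take characters alternately from the front and the back (1st, last, 2nd, 2nd-last, ...), then swap the front and back halves of the string.
For "marble", step one produces "mealrb"; step two turns that into "lrbmea".

lrbmea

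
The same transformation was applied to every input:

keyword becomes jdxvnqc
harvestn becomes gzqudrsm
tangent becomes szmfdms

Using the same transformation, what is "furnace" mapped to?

etqmzbd

What's happening: shift every letter 1 place backward in the alphabet (wrapping around).
"furnace" → "etqmzbd".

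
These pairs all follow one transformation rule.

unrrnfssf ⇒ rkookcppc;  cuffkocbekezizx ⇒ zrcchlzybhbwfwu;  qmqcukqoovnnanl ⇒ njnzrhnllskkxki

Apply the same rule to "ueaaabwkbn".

Looking at the pairs, the operation is to shift every letter 3 places backward in the alphabet (wrapping around).
So "ueaaabwkbn" becomes "rbxxxythyk".

rbxxxythyk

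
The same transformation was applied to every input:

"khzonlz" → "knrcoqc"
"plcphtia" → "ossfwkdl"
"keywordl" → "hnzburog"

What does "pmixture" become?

The rule is to swap each adjacent pair of characters (1↔2, 3↔4, ...), then shift every letter 3 places forward in the alphabet (wrapping around).
Starting from "pmixture": after the first operation, "mpxiuter"; after the second, "psalxwhu".
(Check on "plcphtia": → "lppcthai" → "ossfwkdl" ✓)

psalxwhu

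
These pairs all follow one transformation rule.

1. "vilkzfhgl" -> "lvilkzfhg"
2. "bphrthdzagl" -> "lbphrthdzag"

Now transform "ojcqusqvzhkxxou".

uojcqusqvzhkxxo

What's happening: move the last character to the front.
Applying that to "ojcqusqvzhkxxou" gives "uojcqusqvzhkxxo".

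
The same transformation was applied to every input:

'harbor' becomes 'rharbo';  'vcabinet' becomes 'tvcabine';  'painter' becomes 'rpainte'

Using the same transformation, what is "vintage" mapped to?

evintag

Rule — move the last character to the front.
For "vintage" the result is "evintag".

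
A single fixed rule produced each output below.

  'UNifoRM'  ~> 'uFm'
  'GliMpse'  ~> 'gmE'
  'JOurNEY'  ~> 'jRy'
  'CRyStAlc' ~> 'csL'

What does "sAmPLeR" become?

The pattern: keep one character in every 3, starting at position 1 (positions 1st, 4th, 7th, ...), then flip the case of every letter.
So "sAmPLeR" becomes "Spr".

Spr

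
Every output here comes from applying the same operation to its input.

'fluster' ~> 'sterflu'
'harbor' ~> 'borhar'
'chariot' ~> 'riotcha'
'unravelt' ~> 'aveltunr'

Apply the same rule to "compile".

In each case the input is transformed by: move the first 3 characters to the end (rotate left by 3).
Doing the same to "compile": "pilecom".

pilecom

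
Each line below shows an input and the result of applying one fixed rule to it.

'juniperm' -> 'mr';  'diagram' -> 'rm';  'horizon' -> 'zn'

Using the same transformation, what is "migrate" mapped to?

ae

What's happening: swap each adjacent pair of characters (1↔2, 3↔4, ...), then keep only the last 2 characters.
On "migrate": the first step gives "imrgtae", and the second then gives "ae".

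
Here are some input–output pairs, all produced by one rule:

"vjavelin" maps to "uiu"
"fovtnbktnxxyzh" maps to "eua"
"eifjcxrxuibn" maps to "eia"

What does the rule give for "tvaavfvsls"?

uueu

The transformation: shift every letter 1 place backward in the alphabet (wrapping around), then keep only the vowels.
Working it through for "tvaavfvsls": intermediate "suzzueurkr", final "uueu".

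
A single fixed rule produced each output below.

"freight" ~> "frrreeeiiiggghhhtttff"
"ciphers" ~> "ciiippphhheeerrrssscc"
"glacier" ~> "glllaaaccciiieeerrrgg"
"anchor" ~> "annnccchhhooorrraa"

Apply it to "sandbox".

saaannndddbbboooxxxss

The pattern: repeat every character 3 times, then move the first 2 characters to the end (rotate left by 2).
On "sandbox": the first step gives "sssaaannndddbbboooxxx", and the second then gives "saaannndddbbboooxxxss".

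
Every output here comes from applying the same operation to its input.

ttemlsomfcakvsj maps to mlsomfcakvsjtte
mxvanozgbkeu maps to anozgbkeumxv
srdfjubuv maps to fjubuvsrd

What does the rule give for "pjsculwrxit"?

In each case the input is transformed by: move the first 3 characters to the end (rotate left by 3).
Doing the same to "pjsculwrxit": "culwrxitpjs".

culwrxitpjs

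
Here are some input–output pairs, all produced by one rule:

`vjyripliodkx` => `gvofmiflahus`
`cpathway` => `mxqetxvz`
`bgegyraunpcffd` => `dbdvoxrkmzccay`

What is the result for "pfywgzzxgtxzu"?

cvtdwwudquwrm

Looking at the pairs, the operation is to move the first character to the end, then shift every letter 3 places backward in the alphabet (wrapping around).
On "pfywgzzxgtxzu": the first step gives "fywgzzxgtxzup", and the second then gives "cvtdwwudquwrm".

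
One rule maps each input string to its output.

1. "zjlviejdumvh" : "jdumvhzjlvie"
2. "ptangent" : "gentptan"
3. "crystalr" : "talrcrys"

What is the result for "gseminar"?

What's happening: swap the front and back halves of the string.
On "gseminar" that produces "inargsem".

inargsem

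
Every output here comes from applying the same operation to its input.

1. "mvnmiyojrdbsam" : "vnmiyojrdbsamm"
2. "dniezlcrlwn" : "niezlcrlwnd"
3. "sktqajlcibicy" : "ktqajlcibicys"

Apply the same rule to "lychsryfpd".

Looking at the pairs, the operation is to move the first character to the end.
Doing the same to "lychsryfpd": "ychsryfpdl".

ychsryfpdl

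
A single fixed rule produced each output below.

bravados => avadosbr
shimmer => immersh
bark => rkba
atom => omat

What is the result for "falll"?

Looking at the pairs, the operation is to move the first 2 characters to the end (rotate left by 2).
"falll" → "lllfa".

lllfa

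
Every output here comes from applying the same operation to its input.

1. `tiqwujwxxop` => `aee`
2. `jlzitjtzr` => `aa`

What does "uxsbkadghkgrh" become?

The pattern: shift every letter 7 places forward in the alphabet (wrapping around), then keep only the vowels.
Starting from "uxsbkadghkgrh": after the first operation, "bezirhknornyo"; after the second, "eioo".

eioo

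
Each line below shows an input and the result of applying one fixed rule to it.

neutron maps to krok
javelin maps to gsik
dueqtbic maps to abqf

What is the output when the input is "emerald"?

bbxa

The pattern: keep every other character starting from the first (positions 1st, 3rd, 5th, ...), then shift every letter 3 places backward in the alphabet (wrapping around).
For "emerald", step one produces "eead"; step two turns that into "bbxa".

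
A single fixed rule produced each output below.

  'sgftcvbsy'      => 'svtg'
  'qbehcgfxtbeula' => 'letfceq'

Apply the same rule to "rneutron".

oter

Rule — reverse the string, then keep every other character starting from the second (positions 2nd, 4th, 6th, ...).
On "rneutron": the first step gives "nortuenr", and the second then gives "oter".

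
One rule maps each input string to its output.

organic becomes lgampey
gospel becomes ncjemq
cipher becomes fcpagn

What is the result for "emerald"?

yjbckcp

The transformation: shift every letter 2 places backward in the alphabet (wrapping around), then move the last 3 characters to the front (rotate right by 3).
Starting from "emerald": after the first operation, "ckcpyjb"; after the second, "yjbckcp".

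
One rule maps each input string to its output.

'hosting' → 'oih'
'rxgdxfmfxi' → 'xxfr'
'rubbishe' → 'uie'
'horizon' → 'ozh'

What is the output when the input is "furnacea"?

Looking at the pairs, the operation is to move the first character to the end, then keep one character in every 3, starting at position 1 (positions 1st, 4th, 7th, ...).
Working it through for "furnacea": intermediate "urnaceaf", final "uaa".

uaa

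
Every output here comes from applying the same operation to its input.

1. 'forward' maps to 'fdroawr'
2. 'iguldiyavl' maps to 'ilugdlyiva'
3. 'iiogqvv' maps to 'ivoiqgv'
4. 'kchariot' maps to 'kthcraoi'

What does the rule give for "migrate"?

megiart

What's happening: move the last character to the front, then swap each adjacent pair of characters (1↔2, 3↔4, ...).
Working it through for "migrate": intermediate "emigrat", final "megiart".
(Check on "iiogqvv": → "viiogqv" → "ivoiqgv" ✓)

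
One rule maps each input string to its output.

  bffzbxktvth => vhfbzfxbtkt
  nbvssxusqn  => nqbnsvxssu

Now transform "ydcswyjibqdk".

kddyscywijqb

Rule — swap each adjacent pair of characters (1↔2, 3↔4, ...), then move the last 2 characters to the front (rotate right by 2).
"ydcswyjibqdk" → "dyscywijqbkd" → "kddyscywijqb".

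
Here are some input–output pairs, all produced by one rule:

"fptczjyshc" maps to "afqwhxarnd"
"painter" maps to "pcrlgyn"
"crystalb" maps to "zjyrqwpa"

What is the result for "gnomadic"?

The pattern: reverse the string, then shift every letter 2 places backward in the alphabet (wrapping around).
For "gnomadic", step one produces "cidamong"; step two turns that into "agbykmle".

agbykmle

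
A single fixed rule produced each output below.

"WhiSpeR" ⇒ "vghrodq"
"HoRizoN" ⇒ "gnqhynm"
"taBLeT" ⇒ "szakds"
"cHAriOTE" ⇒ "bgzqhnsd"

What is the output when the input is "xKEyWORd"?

wjdxvnqc

What's happening: shift every letter 1 place backward in the alphabet (wrapping around), then convert every letter to lowercase.
Applying both steps to "xKEyWORd": "wJDxVNQc", then "wjdxvnqc".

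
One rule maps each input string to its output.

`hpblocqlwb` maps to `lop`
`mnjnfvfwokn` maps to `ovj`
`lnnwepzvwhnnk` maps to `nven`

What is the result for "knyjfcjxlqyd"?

qjjk

Each output is the input with this applied: reverse the string, then keep one character in every 3, starting at position 3 (positions 3rd, 6th, 9th, ...).
Applying that to "knyjfcjxlqyd" gives "qjjk".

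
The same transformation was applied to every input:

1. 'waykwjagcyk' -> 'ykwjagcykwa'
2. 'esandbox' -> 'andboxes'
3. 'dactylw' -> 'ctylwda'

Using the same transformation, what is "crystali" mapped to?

The transformation: move the first 2 characters to the end (rotate left by 2).
So "crystali" becomes "ystalicr".

ystalicr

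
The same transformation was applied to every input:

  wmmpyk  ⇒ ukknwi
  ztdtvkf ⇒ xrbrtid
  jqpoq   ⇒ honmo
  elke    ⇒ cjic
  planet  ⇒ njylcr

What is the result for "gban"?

ezyl

The pattern: shift every letter 2 places backward in the alphabet (wrapping around).
So "gban" becomes "ezyl".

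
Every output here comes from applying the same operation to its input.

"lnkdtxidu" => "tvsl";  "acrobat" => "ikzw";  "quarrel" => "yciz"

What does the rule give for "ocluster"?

wktc

The pattern: shift every letter 8 places forward in the alphabet (wrapping around), then keep only the first 4 characters.
"ocluster" → "wktcabmz" → "wktc".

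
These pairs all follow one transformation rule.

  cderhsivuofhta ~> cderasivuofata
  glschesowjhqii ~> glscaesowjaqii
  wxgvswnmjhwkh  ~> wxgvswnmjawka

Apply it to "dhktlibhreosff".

Each output is the input with this applied: replace every "h" with "a".
So "dhktlibhreosff" becomes "daktlibareosff".

daktlibareosff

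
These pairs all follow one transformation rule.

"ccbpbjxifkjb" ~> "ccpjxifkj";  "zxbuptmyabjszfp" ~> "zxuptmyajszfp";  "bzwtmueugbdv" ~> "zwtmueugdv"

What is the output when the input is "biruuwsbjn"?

iruuwsjn

In each case the input is transformed by: remove every "b".
Doing the same to "biruuwsbjn": "iruuwsjn".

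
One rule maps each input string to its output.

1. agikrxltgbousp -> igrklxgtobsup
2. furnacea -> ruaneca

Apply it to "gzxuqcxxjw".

xzquxcjxw

What's happening: delete the first character, then swap each adjacent pair of characters (1↔2, 3↔4, ...).
Working it through for "gzxuqcxxjw": intermediate "zxuqcxxjw", final "xzquxcjxw".
(Check on "agikrxltgbousp": → "gikrxltgbousp" → "igrklxgtobsup" ✓)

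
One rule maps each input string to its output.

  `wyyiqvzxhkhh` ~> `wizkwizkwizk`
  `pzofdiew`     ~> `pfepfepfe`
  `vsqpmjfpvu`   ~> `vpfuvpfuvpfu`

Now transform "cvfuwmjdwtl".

cujtcujtcujt

Looking at the pairs, the operation is to keep one character in every 3, starting at position 1 (positions 1st, 4th, 7th, ...), then write the whole string 3 times in a row.
Applying that to "cvfuwmjdwtl" gives "cujtcujtcujt".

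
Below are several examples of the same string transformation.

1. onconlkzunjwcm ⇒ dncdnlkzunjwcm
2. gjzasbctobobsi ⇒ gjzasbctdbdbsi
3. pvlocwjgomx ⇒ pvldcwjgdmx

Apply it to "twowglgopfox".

twdwglgdpfdx

Looking at the pairs, the operation is to replace every "o" with "d".
Doing the same to "twowglgopfox": "twdwglgdpfdx".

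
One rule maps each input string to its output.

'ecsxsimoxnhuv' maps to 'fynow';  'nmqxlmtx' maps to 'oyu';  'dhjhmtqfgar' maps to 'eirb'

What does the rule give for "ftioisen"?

gpf

The pattern: shift every letter 1 place forward in the alphabet (wrapping around), then keep one character in every 3, starting at position 1 (positions 1st, 4th, 7th, ...).
So "ftioisen" becomes "gpf".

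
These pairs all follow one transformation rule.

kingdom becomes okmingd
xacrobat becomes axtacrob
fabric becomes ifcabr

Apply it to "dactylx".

In each case the input is transformed by: swap the first and last characters, then move the last 2 characters to the front (rotate right by 2).
Applying that to "dactylx" gives "ldxacty".

ldxacty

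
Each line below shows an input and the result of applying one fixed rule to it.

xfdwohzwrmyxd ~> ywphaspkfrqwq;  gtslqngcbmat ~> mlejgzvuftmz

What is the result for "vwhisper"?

The pattern: move the first character to the end, then shift every letter 7 places backward in the alphabet (wrapping around).
"vwhisper" → "whisperv" → "pablixko".

pablixko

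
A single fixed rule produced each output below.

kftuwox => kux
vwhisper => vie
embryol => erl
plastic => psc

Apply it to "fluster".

Rule — keep one character in every 3, starting at position 1 (positions 1st, 4th, 7th, ...).
For "fluster" the result is "fsr".

fsr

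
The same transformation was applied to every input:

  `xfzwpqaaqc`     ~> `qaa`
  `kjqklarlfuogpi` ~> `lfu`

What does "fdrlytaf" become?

yta

What's happening: swap the front and back halves of the string, then keep only the first 3 characters.
Working it through for "fdrlytaf": intermediate "ytaffdrl", final "yta".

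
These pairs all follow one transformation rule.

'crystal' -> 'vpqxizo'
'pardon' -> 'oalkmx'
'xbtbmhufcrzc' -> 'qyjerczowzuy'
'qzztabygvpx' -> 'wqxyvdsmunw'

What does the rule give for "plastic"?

Looking at the pairs, the operation is to shift every letter 3 places backward in the alphabet (wrapping around), then move the first 2 characters to the end (rotate left by 2).
"plastic" → "mixpqfz" → "xpqfzmi".

xpqfzmi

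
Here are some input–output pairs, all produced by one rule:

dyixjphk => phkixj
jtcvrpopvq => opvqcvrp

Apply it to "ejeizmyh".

In each case the input is transformed by: delete the first 2 characters, then swap the front and back halves of the string.
Doing the same to "ejeizmyh": "myheiz".

myheiz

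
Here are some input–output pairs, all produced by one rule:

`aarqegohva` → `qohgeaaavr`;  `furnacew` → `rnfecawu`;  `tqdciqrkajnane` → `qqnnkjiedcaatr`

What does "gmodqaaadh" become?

mhgddaaaqo

The rule is to sort the characters into reverse alphabetical order, then move the first 2 characters to the end (rotate left by 2).
On "gmodqaaadh": the first step gives "qomhgddaaa", and the second then gives "mhgddaaaqo".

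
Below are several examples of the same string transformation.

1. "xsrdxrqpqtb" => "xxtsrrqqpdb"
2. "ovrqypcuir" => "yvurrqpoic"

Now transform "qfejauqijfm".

The rule is to sort the characters into reverse alphabetical order.
"qfejauqijfm" → "uqqmjjiffea".

uqqmjjiffea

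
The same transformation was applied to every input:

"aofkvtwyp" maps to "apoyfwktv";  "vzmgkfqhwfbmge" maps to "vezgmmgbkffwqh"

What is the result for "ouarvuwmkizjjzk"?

okuzajrjvzuiwkm

What's happening: take characters alternately from the front and the back (1st, last, 2nd, 2nd-last, ...).
On "ouarvuwmkizjjzk" that produces "okuzajrjvzuiwkm".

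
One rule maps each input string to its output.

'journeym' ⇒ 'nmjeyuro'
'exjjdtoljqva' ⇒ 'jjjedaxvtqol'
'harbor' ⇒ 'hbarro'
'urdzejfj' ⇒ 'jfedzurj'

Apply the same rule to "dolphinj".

jihdponl

In each case the input is transformed by: sort the characters into reverse alphabetical order, then swap the front and back halves of the string.
So "dolphinj" becomes "jihdponl".
(Check on "exjjdtoljqva": → "xvtqoljjjeda" → "jjjedaxvtqol" ✓)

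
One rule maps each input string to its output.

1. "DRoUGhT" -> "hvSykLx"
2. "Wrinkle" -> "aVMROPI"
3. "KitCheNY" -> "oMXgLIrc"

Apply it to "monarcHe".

QSREVGlI

Rule — flip the case of every letter, then shift every letter 4 places forward in the alphabet (wrapping around).
Applying both steps to "monarcHe": "MONARChE", then "QSREVGlI".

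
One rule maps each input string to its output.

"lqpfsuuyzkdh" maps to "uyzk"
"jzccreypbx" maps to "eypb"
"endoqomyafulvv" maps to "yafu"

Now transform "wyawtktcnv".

In each case the input is transformed by: swap the front and back halves of the string, then keep only the first 4 characters.
For "wyawtktcnv", step one produces "ktcnvwyawt"; step two turns that into "ktcn".

ktcn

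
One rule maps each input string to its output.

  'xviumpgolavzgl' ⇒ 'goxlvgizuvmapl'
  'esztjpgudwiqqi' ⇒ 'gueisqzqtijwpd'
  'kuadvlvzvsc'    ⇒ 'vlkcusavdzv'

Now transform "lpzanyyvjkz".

The pattern: take characters alternately from the front and the back (1st, last, 2nd, 2nd-last, ...), then move the last 2 characters to the front (rotate right by 2).
On "lpzanyyvjkz": the first step gives "lzpkzjavnyy", and the second then gives "yylzpkzjavn".

yylzpkzjavn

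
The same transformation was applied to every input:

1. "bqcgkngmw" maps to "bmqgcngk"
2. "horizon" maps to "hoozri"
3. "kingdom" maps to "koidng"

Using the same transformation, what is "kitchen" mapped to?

The pattern: delete the last character, then take characters alternately from the front and the back (1st, last, 2nd, 2nd-last, ...).
Applying both steps to "kitchen": "kitche", then "keihtc".

keihtc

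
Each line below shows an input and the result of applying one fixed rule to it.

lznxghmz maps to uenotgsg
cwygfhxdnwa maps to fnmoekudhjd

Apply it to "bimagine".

In each case the input is transformed by: shift every letter 7 places forward in the alphabet (wrapping around), then move the first 2 characters to the end (rotate left by 2).
Applying both steps to "bimagine": "ipthnpul", then "thnpulip".

thnpulip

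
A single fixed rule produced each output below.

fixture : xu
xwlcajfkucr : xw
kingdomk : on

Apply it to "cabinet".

Each output is the input with this applied: sort the characters into reverse alphabetical order, then keep only the first 2 characters.
Working it through for "cabinet": intermediate "tniecba", final "tn".

tn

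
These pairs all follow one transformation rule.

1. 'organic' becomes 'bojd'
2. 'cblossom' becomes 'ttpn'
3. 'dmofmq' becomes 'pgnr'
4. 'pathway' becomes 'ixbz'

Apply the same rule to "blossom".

In each case the input is transformed by: shift every letter 1 place forward in the alphabet (wrapping around), then keep only the last 4 characters.
Starting from "blossom": after the first operation, "cmpttpn"; after the second, "ttpn".
(Check on "cblossom": → "dcmpttpn" → "ttpn" ✓)

ttpn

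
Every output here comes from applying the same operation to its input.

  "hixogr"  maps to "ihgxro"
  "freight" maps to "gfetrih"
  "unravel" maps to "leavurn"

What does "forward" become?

fdawrro

Each output is the input with this applied: sort the characters into reverse alphabetical order, then move the last 3 characters to the front (rotate right by 3).
"forward" → "wrrofda" → "fdawrro".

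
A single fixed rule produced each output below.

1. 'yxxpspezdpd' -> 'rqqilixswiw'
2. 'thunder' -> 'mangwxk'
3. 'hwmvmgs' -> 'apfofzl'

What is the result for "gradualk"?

The transformation: shift every letter 7 places backward in the alphabet (wrapping around).
Applying that to "gradualk" gives "zktwnted".

zktwnted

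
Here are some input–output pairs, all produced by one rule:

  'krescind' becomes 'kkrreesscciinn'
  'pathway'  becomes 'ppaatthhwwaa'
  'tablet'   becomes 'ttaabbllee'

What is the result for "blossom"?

bblloossssoo

Looking at the pairs, the operation is to delete the last character, then double every character.
Applying both steps to "blossom": "blosso", then "bblloossssoo".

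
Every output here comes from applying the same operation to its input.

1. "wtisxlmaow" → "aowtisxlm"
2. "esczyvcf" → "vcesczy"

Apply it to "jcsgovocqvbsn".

Looking at the pairs, the operation is to delete the last character, then move the last 2 characters to the front (rotate right by 2).
Applying both steps to "jcsgovocqvbsn": "jcsgovocqvbs", then "bsjcsgovocqv".

bsjcsgovocqv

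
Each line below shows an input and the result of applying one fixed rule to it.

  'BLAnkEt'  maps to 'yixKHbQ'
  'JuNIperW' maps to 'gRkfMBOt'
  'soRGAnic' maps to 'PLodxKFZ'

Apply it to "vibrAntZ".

SFYOxKQw

What's happening: flip the case of every letter, then shift every letter 3 places backward in the alphabet (wrapping around).
"vibrAntZ" → "VIBRaNTz" → "SFYOxKQw".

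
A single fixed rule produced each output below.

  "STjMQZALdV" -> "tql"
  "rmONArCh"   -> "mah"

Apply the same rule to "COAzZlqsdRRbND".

ozsrd

In each case the input is transformed by: keep one character in every 3, starting at position 2 (positions 2nd, 5th, 8th, ...), then convert every letter to lowercase.
On "COAzZlqsdRRbND": the first step gives "OZsRD", and the second then gives "ozsrd".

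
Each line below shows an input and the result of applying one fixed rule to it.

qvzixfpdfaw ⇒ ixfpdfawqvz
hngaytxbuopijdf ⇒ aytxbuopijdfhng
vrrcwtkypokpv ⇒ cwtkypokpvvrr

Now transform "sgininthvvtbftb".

ninthvvtbftbsgi

In each case the input is transformed by: move the first 3 characters to the end (rotate left by 3).
So "sgininthvvtbftb" becomes "ninthvvtbftbsgi".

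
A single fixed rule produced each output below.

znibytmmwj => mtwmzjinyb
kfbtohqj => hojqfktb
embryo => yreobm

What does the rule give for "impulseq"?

slqemiup

What's happening: swap the front and back halves of the string, then swap each adjacent pair of characters (1↔2, 3↔4, ...).
Applying both steps to "impulseq": "lseqimpu", then "slqemiup".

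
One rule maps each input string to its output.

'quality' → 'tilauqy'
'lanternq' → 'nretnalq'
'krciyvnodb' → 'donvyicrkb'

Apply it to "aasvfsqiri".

riqsfvsaai

Looking at the pairs, the operation is to move the last character to the front, then reverse the string.
For "aasvfsqiri", step one produces "iaasvfsqir"; step two turns that into "riqsfvsaai".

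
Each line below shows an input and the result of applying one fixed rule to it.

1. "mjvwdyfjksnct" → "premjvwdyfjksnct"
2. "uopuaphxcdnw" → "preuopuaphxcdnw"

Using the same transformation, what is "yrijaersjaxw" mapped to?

preyrijaersjaxw

Each output is the input with this applied: prepend "pre".
So "yrijaersjaxw" becomes "preyrijaersjaxw".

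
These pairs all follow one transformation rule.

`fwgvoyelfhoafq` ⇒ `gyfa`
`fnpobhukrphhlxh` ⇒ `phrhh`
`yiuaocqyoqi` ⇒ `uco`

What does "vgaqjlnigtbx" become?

algx

In each case the input is transformed by: keep one character in every 3, starting at position 3 (positions 3rd, 6th, 9th, ...).
For "vgaqjlnigtbx" the result is "algx".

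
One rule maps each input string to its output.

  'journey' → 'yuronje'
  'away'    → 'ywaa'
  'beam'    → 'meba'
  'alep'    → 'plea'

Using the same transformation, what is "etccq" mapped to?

tqecc

Rule — sort the characters into reverse alphabetical order.
So "etccq" becomes "tqecc".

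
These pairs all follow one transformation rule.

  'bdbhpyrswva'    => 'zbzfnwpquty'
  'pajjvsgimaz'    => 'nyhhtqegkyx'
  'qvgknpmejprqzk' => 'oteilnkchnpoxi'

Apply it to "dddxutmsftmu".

The rule is to shift every letter 2 places backward in the alphabet (wrapping around).
For "dddxutmsftmu" the result is "bbbvsrkqdrks".

bbbvsrkqdrks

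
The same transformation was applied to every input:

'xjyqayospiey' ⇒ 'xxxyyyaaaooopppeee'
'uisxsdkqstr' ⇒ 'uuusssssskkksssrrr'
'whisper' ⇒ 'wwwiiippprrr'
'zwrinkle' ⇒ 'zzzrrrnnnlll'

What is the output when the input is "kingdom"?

What's happening: keep every other character starting from the first (positions 1st, 3rd, 5th, ...), then repeat every character 3 times.
Starting from "kingdom": after the first operation, "kndm"; after the second, "kkknnndddmmm".
(Check on "xjyqayospiey": → "xyaope" → "xxxyyyaaaooopppeee" ✓)

kkknnndddmmm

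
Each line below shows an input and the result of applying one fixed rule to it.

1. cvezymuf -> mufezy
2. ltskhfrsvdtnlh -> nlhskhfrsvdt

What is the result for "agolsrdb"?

rdbols

Rule — delete the first 2 characters, then move the last 3 characters to the front (rotate right by 3).
Applying both steps to "agolsrdb": "olsrdb", then "rdbols".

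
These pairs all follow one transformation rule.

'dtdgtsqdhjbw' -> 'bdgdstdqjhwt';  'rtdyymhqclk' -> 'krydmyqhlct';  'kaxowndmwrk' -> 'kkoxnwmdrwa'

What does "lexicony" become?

Each output is the input with this applied: swap each adjacent pair of characters (1↔2, 3↔4, ...), then swap the first and last characters.
Applying that to "lexicony" gives "nlixocye".

nlixocye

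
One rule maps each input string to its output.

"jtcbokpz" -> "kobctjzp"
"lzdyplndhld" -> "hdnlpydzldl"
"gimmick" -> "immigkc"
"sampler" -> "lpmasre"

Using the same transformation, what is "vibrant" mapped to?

arbivtn

Looking at the pairs, the operation is to move the last 2 characters to the front (rotate right by 2), then reverse the string.
"vibrant" → "ntvibra" → "arbivtn".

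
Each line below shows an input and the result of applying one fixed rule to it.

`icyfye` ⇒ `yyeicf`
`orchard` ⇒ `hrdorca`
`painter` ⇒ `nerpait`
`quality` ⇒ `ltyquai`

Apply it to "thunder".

The transformation: move the last 3 characters to the front (rotate right by 3), then swap the first and last characters.
For "thunder", step one produces "derthun"; step two turns that into "nerthud".

nerthud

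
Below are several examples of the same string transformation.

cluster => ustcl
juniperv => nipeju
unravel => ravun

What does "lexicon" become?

Rule — delete the last 2 characters, then move the first 2 characters to the end (rotate left by 2).
Applying both steps to "lexicon": "lexic", then "xicle".

xicle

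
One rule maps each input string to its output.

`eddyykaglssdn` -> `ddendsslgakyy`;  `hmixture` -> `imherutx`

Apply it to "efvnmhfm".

The rule is to reverse the string, then move the last 3 characters to the front (rotate right by 3).
For "efvnmhfm", step one produces "mfhmnvfe"; step two turns that into "vfemfhmn".

vfemfhmn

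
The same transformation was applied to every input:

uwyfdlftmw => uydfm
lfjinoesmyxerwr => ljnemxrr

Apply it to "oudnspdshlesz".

Each output is the input with this applied: keep every other character starting from the first (positions 1st, 3rd, 5th, ...).
Doing the same to "oudnspdshlesz": "odsdhez".

odsdhez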